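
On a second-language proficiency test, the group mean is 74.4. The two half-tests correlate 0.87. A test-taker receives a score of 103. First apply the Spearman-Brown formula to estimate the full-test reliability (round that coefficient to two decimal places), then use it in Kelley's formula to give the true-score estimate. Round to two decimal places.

Spearman-Brown: ρ = 2r/(1 + r) = 2(0.87)/(1 + 0.87) = 1.740/1.87 = 0.9305 → 0.93
T̂ = ρX + (1 − ρ)μ
  = 0.93 × 103 + 0.07 × 74.4
  = 95.79 + 5.208
  = 100.998
  ≈ 101.00

101.00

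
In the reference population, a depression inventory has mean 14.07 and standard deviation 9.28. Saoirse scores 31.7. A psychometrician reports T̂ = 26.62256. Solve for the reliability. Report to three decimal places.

T̂ = ρX + (1 − ρ)μ  ⇒  T̂ − μ = ρ(X − μ)
ρ = (T̂ − μ)/(X − μ) = (26.62256 − 14.07) / (31.7 − 14.07) = 12.55256 / 17.63 = 0.71200

0.712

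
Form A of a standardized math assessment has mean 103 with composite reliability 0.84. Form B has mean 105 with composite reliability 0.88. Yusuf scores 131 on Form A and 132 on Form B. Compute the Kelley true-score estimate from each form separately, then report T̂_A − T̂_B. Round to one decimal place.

T̂_A = 0.84(131) + 0.16(103) = 126.520
T̂_B = 0.88(132) + 0.12(105) = 128.760
T̂_A − T̂_B = -2.240

-2.2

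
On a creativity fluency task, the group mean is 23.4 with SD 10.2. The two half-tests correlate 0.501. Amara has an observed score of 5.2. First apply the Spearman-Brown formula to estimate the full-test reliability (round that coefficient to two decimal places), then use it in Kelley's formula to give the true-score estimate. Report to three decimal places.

Spearman-Brown: ρ = 2r/(1 + r) = 2(0.501)/(1 + 0.501) = 1.0020/1.501 = 0.6676 → 0.67
Regress the observed score toward the mean by the unreliability: T̂ = 0.67·5.2 + 0.33·23.4 = 3.484 + 7.722 = 11.2060.

11.206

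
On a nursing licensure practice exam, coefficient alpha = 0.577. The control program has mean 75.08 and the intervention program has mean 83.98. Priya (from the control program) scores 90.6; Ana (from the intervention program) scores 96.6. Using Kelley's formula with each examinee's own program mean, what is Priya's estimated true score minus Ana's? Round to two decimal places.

T̂_Priya = 0.577(90.6) + 0.423(75.08) = 84.0350
T̂_Ana = 0.577(96.6) + 0.423(83.98) = 91.2617
Difference = 84.0350 − 91.2617 = -7.2267

-7.23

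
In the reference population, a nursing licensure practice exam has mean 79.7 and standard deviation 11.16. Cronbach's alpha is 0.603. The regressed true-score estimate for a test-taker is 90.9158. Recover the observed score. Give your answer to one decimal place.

T̂ = ρX + (1 − ρ)μ  ⇒  X = (T̂ − (1 − ρ)μ) / ρ
X = (90.9158 − 0.397 × 79.7) / 0.603 = (90.9158 − 31.6409) / 0.603 = 59.2749 / 0.603 = 98.300

98.3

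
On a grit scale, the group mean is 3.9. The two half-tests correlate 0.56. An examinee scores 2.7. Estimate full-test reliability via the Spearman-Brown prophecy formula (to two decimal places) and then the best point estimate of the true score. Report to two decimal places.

3.04

Spearman-Brown: ρ = 2r/(1 + r) = 2(0.56)/(1 + 0.56) = 1.120/1.56 = 0.7179 → 0.72
T̂ = 0.72(2.7) + 0.28(3.9) = 1.944 + 1.092 = 3.036 → 3.04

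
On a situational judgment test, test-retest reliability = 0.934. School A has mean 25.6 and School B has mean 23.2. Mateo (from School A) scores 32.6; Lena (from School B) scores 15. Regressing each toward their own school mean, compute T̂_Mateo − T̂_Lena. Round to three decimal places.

16.597

T̂_Mateo = 0.934(32.6) + 0.066(25.6) = 32.13800
T̂_Lena = 0.934(15) + 0.066(23.2) = 15.54120
Difference = 32.13800 − 15.54120 = 16.59680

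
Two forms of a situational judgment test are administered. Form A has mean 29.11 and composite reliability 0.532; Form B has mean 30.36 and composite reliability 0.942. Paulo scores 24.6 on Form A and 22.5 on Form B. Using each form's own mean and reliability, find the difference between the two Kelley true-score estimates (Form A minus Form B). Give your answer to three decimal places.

3.755

T̂_A = 0.532(24.6) + 0.468(29.11) = 26.71068
T̂_B = 0.942(22.5) + 0.058(30.36) = 22.95588
T̂_A − T̂_B = 3.75480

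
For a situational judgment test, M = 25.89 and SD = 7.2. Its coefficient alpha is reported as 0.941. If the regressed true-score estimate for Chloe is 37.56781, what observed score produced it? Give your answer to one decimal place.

T̂ = ρX + (1 − ρ)μ  ⇒  X = (T̂ − (1 − ρ)μ) / ρ
X = (37.56781 − 0.059 × 25.89) / 0.941 = (37.56781 − 1.52751) / 0.941 = 36.04030 / 0.941 = 38.300

38.3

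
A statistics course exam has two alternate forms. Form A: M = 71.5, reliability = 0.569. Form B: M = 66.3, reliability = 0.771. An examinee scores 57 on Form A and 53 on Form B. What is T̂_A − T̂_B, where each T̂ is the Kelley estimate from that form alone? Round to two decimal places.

T̂_A = 0.569(57) + 0.431(71.5) = 63.2495
T̂_B = 0.771(53) + 0.229(66.3) = 56.0457
T̂_A − T̂_B = 7.2038

7.20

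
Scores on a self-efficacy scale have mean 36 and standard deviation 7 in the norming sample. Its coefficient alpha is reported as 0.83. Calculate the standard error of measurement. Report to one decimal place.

SEM = SD · √(1 − ρ) = 7 × √0.17 = 7 × 0.4123 = 2.886

2.9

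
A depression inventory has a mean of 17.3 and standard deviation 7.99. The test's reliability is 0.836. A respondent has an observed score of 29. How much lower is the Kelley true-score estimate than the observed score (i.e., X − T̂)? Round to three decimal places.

1.919

T̂ = 0.836(29) + 0.164(17.3) = 24.244 + 2.8372 = 27.08120 → 27.0812
X − T̂ = 29 − 27.0812 = 1.9188 → 1.919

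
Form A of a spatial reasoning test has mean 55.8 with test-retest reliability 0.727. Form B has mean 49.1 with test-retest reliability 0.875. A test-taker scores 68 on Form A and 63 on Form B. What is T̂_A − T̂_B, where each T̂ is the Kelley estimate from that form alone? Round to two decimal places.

3.41

T̂_A = 0.727(68) + 0.273(55.8) = 64.6694
T̂_B = 0.875(63) + 0.125(49.1) = 61.2625
T̂_A − T̂_B = 3.4069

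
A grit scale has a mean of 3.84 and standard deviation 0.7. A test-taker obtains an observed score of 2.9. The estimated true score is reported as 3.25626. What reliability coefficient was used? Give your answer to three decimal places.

T̂ = ρX + (1 − ρ)μ  ⇒  T̂ − μ = ρ(X − μ)
ρ = (T̂ − μ)/(X − μ) = (3.25626 − 3.84) / (2.9 − 3.84) = -0.58374 / -0.94 = 0.62100

0.621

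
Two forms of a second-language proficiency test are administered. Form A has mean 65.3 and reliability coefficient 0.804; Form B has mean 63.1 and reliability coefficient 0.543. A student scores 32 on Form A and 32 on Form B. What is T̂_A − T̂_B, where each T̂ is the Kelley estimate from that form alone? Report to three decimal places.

T̂_A = 0.804(32) + 0.196(65.3) = 38.52680
T̂_B = 0.543(32) + 0.457(63.1) = 46.21270
T̂_A − T̂_B = -7.68590

-7.686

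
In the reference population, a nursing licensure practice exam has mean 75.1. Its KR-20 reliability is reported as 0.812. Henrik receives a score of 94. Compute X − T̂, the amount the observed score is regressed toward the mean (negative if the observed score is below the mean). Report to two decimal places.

3.55

T̂ = ρX + (1 − ρ)μ
  = 0.812 × 94 + 0.188 × 75.1
  = 76.328 + 14.1188
  = 90.4468
  ≈ 90.447
X − T̂ = 94 − 90.447 = 3.553 → 3.55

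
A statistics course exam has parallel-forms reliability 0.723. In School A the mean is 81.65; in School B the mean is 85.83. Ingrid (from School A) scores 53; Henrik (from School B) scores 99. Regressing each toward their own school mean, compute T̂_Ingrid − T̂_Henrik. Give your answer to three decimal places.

-34.416

T̂_Ingrid = 0.723(53) + 0.277(81.65) = 60.93605
T̂_Henrik = 0.723(99) + 0.277(85.83) = 95.35191
Difference = 60.93605 − 95.35191 = -34.41586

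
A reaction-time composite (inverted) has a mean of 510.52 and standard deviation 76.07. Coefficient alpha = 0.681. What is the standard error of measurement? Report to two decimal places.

42.96

SEM = SD · √(1 − ρ) = 76.07 × √0.319 = 76.07 × 0.5648 = 42.964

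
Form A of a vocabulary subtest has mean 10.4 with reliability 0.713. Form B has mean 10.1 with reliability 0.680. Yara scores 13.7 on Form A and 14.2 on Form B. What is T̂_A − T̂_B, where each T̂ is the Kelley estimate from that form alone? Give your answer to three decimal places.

-0.135

T̂_A = 0.713(13.7) + 0.287(10.4) = 12.75290
T̂_B = 0.680(14.2) + 0.320(10.1) = 12.88800
T̂_A − T̂_B = -0.13510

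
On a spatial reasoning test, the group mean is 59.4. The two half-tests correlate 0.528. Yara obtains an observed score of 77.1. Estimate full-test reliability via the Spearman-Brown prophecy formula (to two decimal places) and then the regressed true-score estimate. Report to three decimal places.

71.613

Spearman-Brown: ρ = 2r/(1 + r) = 2(0.528)/(1 + 0.528) = 1.0560/1.528 = 0.6911 → 0.69
T̂ = 0.69(77.1) + 0.31(59.4) = 53.199 + 18.414 = 71.6130 → 71.613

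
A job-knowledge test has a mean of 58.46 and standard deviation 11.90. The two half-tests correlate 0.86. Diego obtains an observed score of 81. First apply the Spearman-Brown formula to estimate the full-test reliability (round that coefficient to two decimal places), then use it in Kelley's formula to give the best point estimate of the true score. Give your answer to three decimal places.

79.197

Spearman-Brown: ρ = 2r/(1 + r) = 2(0.86)/(1 + 0.86) = 1.720/1.86 = 0.9247 → 0.92
T̂ = 0.92(81) + 0.08(58.46) = 74.52 + 4.6768 = 79.1968 → 79.197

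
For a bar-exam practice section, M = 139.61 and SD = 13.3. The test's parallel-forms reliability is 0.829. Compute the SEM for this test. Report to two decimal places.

SEM = SD · √(1 − ρ) = 13.3 × √0.171 = 13.3 × 0.4135 = 5.500

5.50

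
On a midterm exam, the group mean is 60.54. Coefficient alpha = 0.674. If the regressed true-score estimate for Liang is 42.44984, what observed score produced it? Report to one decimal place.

T̂ = ρX + (1 − ρ)μ  ⇒  X = (T̂ − (1 − ρ)μ) / ρ
X = (42.44984 − 0.326 × 60.54) / 0.674 = (42.44984 − 19.73604) / 0.674 = 22.71380 / 0.674 = 33.700

33.7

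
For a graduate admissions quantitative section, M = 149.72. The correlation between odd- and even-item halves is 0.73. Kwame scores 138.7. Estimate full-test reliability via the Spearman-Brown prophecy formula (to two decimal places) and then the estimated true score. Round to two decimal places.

Spearman-Brown: ρ = 2r/(1 + r) = 2(0.73)/(1 + 0.73) = 1.460/1.73 = 0.8439 → 0.84
Weight the observed score by reliability and the mean by (1 − reliability): T̂ = 0.84·138.7 + 0.16·149.72 = 116.508 + 23.9552 = 140.463.

140.46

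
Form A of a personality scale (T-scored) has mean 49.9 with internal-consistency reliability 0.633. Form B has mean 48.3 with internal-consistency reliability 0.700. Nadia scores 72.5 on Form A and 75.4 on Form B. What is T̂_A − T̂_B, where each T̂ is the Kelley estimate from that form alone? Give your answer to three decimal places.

T̂_A = 0.633(72.5) + 0.367(49.9) = 64.20580
T̂_B = 0.700(75.4) + 0.300(48.3) = 67.27000
T̂_A − T̂_B = -3.06420

-3.064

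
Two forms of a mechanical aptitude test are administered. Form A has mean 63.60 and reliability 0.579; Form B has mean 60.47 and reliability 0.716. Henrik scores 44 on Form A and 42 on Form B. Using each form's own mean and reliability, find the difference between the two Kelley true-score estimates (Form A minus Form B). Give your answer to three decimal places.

T̂_A = 0.579(44) + 0.421(63.60) = 52.25160
T̂_B = 0.716(42) + 0.284(60.47) = 47.24548
T̂_A − T̂_B = 5.00612

5.006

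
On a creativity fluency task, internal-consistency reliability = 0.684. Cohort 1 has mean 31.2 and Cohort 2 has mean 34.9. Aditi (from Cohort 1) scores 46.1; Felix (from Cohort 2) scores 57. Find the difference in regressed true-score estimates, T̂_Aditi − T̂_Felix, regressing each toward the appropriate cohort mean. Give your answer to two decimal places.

T̂_Aditi = 0.684(46.1) + 0.316(31.2) = 41.3916
T̂_Felix = 0.684(57) + 0.316(34.9) = 50.0164
Difference = 41.3916 − 50.0164 = -8.6248

-8.62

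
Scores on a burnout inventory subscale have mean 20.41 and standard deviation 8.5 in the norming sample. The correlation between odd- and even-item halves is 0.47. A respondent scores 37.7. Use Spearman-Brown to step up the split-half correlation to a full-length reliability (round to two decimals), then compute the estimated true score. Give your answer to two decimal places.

31.48

Spearman-Brown: ρ = 2r/(1 + r) = 2(0.47)/(1 + 0.47) = 0.940/1.47 = 0.6395 → 0.64
T̂ = ρX + (1 − ρ)μ
  = 0.64 × 37.7 + 0.36 × 20.41
  = 24.128 + 7.3476
  = 31.476
  ≈ 31.48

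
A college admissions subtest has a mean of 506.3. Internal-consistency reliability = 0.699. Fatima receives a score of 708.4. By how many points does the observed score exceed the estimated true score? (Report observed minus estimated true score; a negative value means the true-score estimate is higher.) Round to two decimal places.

60.83

Weight the observed score by reliability and the mean by (1 − reliability): T̂ = 0.699·708.4 + 0.301·506.3 = 495.1716 + 152.3963 = 647.5679.
X − T̂ = 708.4 − 647.568 = 60.832 → 60.83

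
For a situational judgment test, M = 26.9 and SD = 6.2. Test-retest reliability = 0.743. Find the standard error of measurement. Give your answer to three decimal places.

SEM = SD · √(1 − ρ) = 6.2 × √0.257 = 6.2 × 0.5070 = 3.1431

3.143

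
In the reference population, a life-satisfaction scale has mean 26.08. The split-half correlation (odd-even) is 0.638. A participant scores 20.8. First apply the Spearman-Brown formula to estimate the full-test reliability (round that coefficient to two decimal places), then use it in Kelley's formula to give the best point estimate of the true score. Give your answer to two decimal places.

Spearman-Brown: ρ = 2r/(1 + r) = 2(0.638)/(1 + 0.638) = 1.2760/1.638 = 0.7790 → 0.78
Regress the observed score toward the mean by the unreliability: T̂ = 0.78·20.8 + 0.22·26.08 = 16.224 + 5.7376 = 21.962.

21.96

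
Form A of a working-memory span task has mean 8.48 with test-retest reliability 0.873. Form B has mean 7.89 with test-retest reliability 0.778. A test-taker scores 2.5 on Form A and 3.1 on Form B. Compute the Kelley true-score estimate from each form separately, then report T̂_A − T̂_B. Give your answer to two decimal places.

-0.90

T̂_A = 0.873(2.5) + 0.127(8.48) = 3.2595
T̂_B = 0.778(3.1) + 0.222(7.89) = 4.1634
T̂_A − T̂_B = -0.9039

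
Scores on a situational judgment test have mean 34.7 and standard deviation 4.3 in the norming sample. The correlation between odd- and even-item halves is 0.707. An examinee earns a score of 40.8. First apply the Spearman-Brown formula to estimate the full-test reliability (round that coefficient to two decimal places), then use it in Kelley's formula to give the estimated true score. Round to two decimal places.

39.76

Spearman-Brown: ρ = 2r/(1 + r) = 2(0.707)/(1 + 0.707) = 1.4140/1.707 = 0.8284 → 0.83
T̂ = 0.83(40.8) + 0.17(34.7) = 33.864 + 5.899 = 39.763 → 39.76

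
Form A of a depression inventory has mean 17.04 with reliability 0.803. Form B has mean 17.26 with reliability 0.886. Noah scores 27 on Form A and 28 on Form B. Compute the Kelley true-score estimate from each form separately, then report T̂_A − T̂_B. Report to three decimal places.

T̂_A = 0.803(27) + 0.197(17.04) = 25.03788
T̂_B = 0.886(28) + 0.114(17.26) = 26.77564
T̂_A − T̂_B = -1.73776

-1.738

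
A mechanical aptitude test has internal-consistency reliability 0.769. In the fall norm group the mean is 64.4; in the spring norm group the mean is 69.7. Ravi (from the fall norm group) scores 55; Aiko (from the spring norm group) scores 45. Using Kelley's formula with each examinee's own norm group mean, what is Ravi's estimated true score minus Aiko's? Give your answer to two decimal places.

T̂_Ravi = 0.769(55) + 0.231(64.4) = 57.1714
T̂_Aiko = 0.769(45) + 0.231(69.7) = 50.7057
Difference = 57.1714 − 50.7057 = 6.4657

6.47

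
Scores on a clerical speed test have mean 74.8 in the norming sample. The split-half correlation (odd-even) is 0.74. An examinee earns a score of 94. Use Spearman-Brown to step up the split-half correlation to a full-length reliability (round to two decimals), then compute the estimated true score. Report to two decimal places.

Spearman-Brown: ρ = 2r/(1 + r) = 2(0.74)/(1 + 0.74) = 1.480/1.74 = 0.8506 → 0.85
Kelley's formula gives T̂ = 0.85·94 + 0.15·74.8 = 79.90 + 11.220 = 91.120.

91.12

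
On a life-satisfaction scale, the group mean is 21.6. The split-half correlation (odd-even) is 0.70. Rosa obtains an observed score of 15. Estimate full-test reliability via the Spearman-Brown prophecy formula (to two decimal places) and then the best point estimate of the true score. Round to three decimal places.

16.188

Spearman-Brown: ρ = 2r/(1 + r) = 2(0.70)/(1 + 0.70) = 1.400/1.70 = 0.8235 → 0.82
T̂ = ρX + (1 − ρ)μ
  = 0.82 × 15 + 0.18 × 21.6
  = 12.30 + 3.888
  = 16.1880
  ≈ 16.188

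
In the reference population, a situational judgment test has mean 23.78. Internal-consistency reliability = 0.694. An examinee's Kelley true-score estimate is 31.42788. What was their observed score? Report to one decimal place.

T̂ = ρX + (1 − ρ)μ  ⇒  X = (T̂ − (1 − ρ)μ) / ρ
X = (31.42788 − 0.306 × 23.78) / 0.694 = (31.42788 − 7.27668) / 0.694 = 24.15120 / 0.694 = 34.800

34.8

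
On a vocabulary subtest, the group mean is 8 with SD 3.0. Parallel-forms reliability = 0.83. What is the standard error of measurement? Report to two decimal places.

1.24

SEM = SD · √(1 − ρ) = 3.0 × √0.17 = 3.0 × 0.4123 = 1.237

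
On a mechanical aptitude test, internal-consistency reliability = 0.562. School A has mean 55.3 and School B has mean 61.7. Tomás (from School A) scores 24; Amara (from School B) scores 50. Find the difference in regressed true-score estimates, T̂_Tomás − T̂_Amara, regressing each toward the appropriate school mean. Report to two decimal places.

T̂_Tomás = 0.562(24) + 0.438(55.3) = 37.7094
T̂_Amara = 0.562(50) + 0.438(61.7) = 55.1246
Difference = 37.7094 − 55.1246 = -17.4152

-17.42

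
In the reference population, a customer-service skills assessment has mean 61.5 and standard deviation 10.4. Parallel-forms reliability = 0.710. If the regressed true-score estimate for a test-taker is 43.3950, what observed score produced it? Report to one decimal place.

T̂ = ρX + (1 − ρ)μ  ⇒  X = (T̂ − (1 − ρ)μ) / ρ
X = (43.3950 − 0.290 × 61.5) / 0.710 = (43.3950 − 17.8350) / 0.710 = 25.5600 / 0.710 = 36.000

36.0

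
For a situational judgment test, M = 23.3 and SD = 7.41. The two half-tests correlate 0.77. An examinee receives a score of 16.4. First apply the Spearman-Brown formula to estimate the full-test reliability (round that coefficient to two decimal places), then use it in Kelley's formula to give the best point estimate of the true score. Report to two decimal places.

Spearman-Brown: ρ = 2r/(1 + r) = 2(0.77)/(1 + 0.77) = 1.540/1.77 = 0.8701 → 0.87
T̂ = ρX + (1 − ρ)μ
  = 0.87 × 16.4 + 0.13 × 23.3
  = 14.268 + 3.029
  = 17.297
  ≈ 17.30

17.30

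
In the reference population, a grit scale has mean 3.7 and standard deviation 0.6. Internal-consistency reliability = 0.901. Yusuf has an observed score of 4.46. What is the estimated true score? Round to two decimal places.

T̂ = 0.901(4.46) + 0.099(3.7) = 4.01846 + 0.3663 = 4.385 → 4.38

4.38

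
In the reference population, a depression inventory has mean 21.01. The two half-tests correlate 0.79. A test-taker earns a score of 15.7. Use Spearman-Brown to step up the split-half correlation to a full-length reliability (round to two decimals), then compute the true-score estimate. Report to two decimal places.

16.34

Spearman-Brown: ρ = 2r/(1 + r) = 2(0.79)/(1 + 0.79) = 1.580/1.79 = 0.8827 → 0.88
T̂ = 0.88(15.7) + 0.12(21.01) = 13.816 + 2.5212 = 16.337 → 16.34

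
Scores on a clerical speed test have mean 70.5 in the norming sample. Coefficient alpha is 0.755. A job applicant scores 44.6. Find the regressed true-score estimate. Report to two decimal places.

50.95

T̂ = 0.755(44.6) + 0.245(70.5) = 33.6730 + 17.2725 = 50.946 → 50.95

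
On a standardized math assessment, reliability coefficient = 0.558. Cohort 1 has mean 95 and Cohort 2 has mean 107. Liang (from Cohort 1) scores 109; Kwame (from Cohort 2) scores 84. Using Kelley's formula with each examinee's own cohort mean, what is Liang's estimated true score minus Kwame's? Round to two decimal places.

8.65

T̂_Liang = 0.558(109) + 0.442(95) = 102.8120
T̂_Kwame = 0.558(84) + 0.442(107) = 94.1660
Difference = 102.8120 − 94.1660 = 8.6460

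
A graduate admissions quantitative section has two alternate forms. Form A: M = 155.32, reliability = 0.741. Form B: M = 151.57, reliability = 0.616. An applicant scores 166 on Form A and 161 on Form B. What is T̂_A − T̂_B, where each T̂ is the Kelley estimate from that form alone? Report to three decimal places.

T̂_A = 0.741(166) + 0.259(155.32) = 163.23388
T̂_B = 0.616(161) + 0.384(151.57) = 157.37888
T̂_A − T̂_B = 5.85500

5.855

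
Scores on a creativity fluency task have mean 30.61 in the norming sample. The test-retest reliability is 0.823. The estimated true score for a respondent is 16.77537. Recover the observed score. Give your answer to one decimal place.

T̂ = ρX + (1 − ρ)μ  ⇒  X = (T̂ − (1 − ρ)μ) / ρ
X = (16.77537 − 0.177 × 30.61) / 0.823 = (16.77537 − 5.41797) / 0.823 = 11.35740 / 0.823 = 13.800

13.8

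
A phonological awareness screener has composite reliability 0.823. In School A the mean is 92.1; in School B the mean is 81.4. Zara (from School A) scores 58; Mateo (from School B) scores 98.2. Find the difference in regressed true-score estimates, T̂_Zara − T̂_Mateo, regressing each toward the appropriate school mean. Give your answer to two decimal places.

-31.19

T̂_Zara = 0.823(58) + 0.177(92.1) = 64.0357
T̂_Mateo = 0.823(98.2) + 0.177(81.4) = 95.2264
Difference = 64.0357 − 95.2264 = -31.1907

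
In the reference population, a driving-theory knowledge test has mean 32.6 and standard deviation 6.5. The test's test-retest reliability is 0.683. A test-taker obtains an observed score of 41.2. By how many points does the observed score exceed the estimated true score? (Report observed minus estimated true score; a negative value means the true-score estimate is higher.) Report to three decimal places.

T̂ = ρX + (1 − ρ)μ
  = 0.683 × 41.2 + 0.317 × 32.6
  = 28.1396 + 10.3342
  = 38.47380
  ≈ 38.4738
X − T̂ = 41.2 − 38.4738 = 2.7262 → 2.726

2.726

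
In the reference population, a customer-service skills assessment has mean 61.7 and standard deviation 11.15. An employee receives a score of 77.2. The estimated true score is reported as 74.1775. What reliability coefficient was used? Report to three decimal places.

0.805

T̂ = ρX + (1 − ρ)μ  ⇒  T̂ − μ = ρ(X − μ)
ρ = (T̂ − μ)/(X − μ) = (74.1775 − 61.7) / (77.2 − 61.7) = 12.4775 / 15.5 = 0.80500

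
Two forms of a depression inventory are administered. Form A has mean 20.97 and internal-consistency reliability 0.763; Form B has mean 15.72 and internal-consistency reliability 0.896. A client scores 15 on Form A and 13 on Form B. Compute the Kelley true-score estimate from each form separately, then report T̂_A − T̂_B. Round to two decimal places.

3.13

T̂_A = 0.763(15) + 0.237(20.97) = 16.4149
T̂_B = 0.896(13) + 0.104(15.72) = 13.2829
T̂_A − T̂_B = 3.1320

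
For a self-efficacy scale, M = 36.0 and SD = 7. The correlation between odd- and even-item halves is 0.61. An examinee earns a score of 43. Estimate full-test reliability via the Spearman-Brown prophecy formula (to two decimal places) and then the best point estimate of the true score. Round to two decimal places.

Spearman-Brown: ρ = 2r/(1 + r) = 2(0.61)/(1 + 0.61) = 1.220/1.61 = 0.7578 → 0.76
T̂ = ρX + (1 − ρ)μ
  = 0.76 × 43 + 0.24 × 36.0
  = 32.68 + 8.640
  = 41.320
  ≈ 41.32

41.32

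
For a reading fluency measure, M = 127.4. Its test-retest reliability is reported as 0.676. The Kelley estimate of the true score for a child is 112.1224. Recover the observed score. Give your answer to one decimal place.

104.8

T̂ = ρX + (1 − ρ)μ  ⇒  X = (T̂ − (1 − ρ)μ) / ρ
X = (112.1224 − 0.324 × 127.4) / 0.676 = (112.1224 − 41.2776) / 0.676 = 70.8448 / 0.676 = 104.800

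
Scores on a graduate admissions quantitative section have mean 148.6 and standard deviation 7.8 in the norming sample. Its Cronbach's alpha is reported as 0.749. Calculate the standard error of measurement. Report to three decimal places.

3.908

SEM = SD · √(1 − ρ) = 7.8 × √0.251 = 7.8 × 0.5010 = 3.9078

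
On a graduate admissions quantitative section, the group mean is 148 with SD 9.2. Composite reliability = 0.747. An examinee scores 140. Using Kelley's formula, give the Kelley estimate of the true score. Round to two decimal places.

142.02

T̂ = ρX + (1 − ρ)μ
  = 0.747 × 140 + 0.253 × 148
  = 104.580 + 37.444
  = 142.024
  ≈ 142.02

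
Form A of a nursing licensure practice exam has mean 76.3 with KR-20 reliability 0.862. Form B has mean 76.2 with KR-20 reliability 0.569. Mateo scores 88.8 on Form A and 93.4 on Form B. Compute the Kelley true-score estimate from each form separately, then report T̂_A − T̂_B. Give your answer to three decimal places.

T̂_A = 0.862(88.8) + 0.138(76.3) = 87.07500
T̂_B = 0.569(93.4) + 0.431(76.2) = 85.98680
T̂_A − T̂_B = 1.08820

1.088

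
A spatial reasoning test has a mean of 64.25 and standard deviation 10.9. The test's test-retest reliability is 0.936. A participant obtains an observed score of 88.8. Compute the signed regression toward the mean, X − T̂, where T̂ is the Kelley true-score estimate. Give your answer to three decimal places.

1.571

T̂ = ρX + (1 − ρ)μ
  = 0.936 × 88.8 + 0.064 × 64.25
  = 83.1168 + 4.11200
  = 87.22880
  ≈ 87.2288
X − T̂ = 88.8 − 87.2288 = 1.5712 → 1.571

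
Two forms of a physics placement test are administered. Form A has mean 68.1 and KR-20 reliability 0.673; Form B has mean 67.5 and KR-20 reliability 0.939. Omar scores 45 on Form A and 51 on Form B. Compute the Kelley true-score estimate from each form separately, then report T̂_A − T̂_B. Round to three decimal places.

0.547

T̂_A = 0.673(45) + 0.327(68.1) = 52.55370
T̂_B = 0.939(51) + 0.061(67.5) = 52.00650
T̂_A − T̂_B = 0.54720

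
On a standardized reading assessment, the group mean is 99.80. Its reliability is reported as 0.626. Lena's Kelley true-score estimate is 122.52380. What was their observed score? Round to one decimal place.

136.1

T̂ = ρX + (1 − ρ)μ  ⇒  X = (T̂ − (1 − ρ)μ) / ρ
X = (122.52380 − 0.374 × 99.80) / 0.626 = (122.52380 − 37.32520) / 0.626 = 85.19860 / 0.626 = 136.100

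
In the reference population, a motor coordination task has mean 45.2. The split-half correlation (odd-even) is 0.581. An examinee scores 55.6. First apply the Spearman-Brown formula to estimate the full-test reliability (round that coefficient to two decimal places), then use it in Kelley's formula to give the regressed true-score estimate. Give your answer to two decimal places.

Spearman-Brown: ρ = 2r/(1 + r) = 2(0.581)/(1 + 0.581) = 1.1620/1.581 = 0.7350 → 0.73
T̂ = ρX + (1 − ρ)μ
  = 0.73 × 55.6 + 0.27 × 45.2
  = 40.588 + 12.204
  = 52.792
  ≈ 52.79

52.79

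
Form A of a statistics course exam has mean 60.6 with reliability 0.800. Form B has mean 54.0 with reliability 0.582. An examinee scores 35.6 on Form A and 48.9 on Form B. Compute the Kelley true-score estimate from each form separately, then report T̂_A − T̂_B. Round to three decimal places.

T̂_A = 0.800(35.6) + 0.200(60.6) = 40.60000
T̂_B = 0.582(48.9) + 0.418(54.0) = 51.03180
T̂_A − T̂_B = -10.43180

-10.432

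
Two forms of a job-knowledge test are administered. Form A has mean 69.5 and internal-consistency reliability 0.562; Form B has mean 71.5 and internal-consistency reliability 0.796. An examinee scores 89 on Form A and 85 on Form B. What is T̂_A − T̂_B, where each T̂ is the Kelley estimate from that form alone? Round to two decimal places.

T̂_A = 0.562(89) + 0.438(69.5) = 80.4590
T̂_B = 0.796(85) + 0.204(71.5) = 82.2460
T̂_A − T̂_B = -1.7870

-1.79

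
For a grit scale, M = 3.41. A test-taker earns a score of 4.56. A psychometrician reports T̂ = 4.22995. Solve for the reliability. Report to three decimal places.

T̂ = ρX + (1 − ρ)μ  ⇒  T̂ − μ = ρ(X − μ)
ρ = (T̂ − μ)/(X − μ) = (4.22995 − 3.41) / (4.56 − 3.41) = 0.81995 / 1.15 = 0.71300

0.713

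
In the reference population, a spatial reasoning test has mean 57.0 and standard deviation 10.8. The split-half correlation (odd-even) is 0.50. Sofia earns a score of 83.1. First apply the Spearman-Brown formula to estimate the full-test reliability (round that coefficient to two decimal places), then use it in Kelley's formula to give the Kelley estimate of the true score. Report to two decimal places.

74.49

Spearman-Brown: ρ = 2r/(1 + r) = 2(0.50)/(1 + 0.50) = 1.000/1.50 = 0.6667 → 0.67
Kelley's formula gives T̂ = 0.67·83.1 + 0.33·57.0 = 55.677 + 18.810 = 74.487.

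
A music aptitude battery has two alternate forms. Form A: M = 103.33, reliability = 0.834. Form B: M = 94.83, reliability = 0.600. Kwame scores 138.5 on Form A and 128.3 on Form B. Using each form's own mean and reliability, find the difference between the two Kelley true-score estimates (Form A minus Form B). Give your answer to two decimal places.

T̂_A = 0.834(138.5) + 0.166(103.33) = 132.6618
T̂_B = 0.600(128.3) + 0.400(94.83) = 114.9120
T̂_A − T̂_B = 17.7498

17.75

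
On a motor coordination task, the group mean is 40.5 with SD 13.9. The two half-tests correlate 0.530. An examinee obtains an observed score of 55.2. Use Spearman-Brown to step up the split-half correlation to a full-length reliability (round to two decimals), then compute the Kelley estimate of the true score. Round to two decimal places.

Spearman-Brown: ρ = 2r/(1 + r) = 2(0.530)/(1 + 0.530) = 1.0600/1.530 = 0.6928 → 0.69
T̂ = ρX + (1 − ρ)μ
  = 0.69 × 55.2 + 0.31 × 40.5
  = 38.088 + 12.555
  = 50.643
  ≈ 50.64

50.64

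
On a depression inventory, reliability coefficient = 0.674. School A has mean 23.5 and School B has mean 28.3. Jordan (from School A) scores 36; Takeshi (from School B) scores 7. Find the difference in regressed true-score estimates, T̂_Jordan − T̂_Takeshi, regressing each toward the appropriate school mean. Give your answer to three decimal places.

17.981

T̂_Jordan = 0.674(36) + 0.326(23.5) = 31.92500
T̂_Takeshi = 0.674(7) + 0.326(28.3) = 13.94380
Difference = 31.92500 − 13.94380 = 17.98120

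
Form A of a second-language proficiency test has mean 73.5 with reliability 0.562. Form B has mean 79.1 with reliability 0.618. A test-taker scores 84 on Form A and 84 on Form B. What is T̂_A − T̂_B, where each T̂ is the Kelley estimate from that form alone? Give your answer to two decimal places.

T̂_A = 0.562(84) + 0.438(73.5) = 79.4010
T̂_B = 0.618(84) + 0.382(79.1) = 82.1282
T̂_A − T̂_B = -2.7272

-2.73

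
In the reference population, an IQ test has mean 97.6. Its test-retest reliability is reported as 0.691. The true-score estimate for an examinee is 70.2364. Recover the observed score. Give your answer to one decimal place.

58.0

T̂ = ρX + (1 − ρ)μ  ⇒  X = (T̂ − (1 − ρ)μ) / ρ
X = (70.2364 − 0.309 × 97.6) / 0.691 = (70.2364 − 30.1584) / 0.691 = 40.0780 / 0.691 = 58.000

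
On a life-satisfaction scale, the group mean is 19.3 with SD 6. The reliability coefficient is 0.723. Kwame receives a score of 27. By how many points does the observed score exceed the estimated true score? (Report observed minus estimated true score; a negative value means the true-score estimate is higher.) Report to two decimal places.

2.13

Kelley's formula gives T̂ = 0.723·27 + 0.277·19.3 = 19.521 + 5.3461 = 24.8671.
X − T̂ = 27 − 24.867 = 2.133 → 2.13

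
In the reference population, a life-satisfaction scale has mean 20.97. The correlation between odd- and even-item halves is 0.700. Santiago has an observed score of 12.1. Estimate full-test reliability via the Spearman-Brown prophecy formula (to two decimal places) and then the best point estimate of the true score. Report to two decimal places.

Spearman-Brown: ρ = 2r/(1 + r) = 2(0.700)/(1 + 0.700) = 1.4000/1.700 = 0.8235 → 0.82
T̂ = ρX + (1 − ρ)μ
  = 0.82 × 12.1 + 0.18 × 20.97
  = 9.922 + 3.7746
  = 13.697
  ≈ 13.70

13.70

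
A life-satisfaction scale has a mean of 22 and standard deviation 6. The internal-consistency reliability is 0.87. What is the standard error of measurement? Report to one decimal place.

2.2

SEM = SD · √(1 − ρ) = 6 × √0.13 = 6 × 0.3606 = 2.163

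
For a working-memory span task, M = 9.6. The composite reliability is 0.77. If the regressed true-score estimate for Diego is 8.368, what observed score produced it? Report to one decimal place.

T̂ = ρX + (1 − ρ)μ  ⇒  X = (T̂ − (1 − ρ)μ) / ρ
X = (8.368 − 0.23 × 9.6) / 0.77 = (8.368 − 2.208) / 0.77 = 6.160 / 0.77 = 8.000

8.0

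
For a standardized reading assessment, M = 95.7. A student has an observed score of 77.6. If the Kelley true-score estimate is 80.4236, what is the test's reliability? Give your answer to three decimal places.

0.844

T̂ = ρX + (1 − ρ)μ  ⇒  T̂ − μ = ρ(X − μ)
ρ = (T̂ − μ)/(X − μ) = (80.4236 − 95.7) / (77.6 − 95.7) = -15.2764 / -18.1 = 0.84400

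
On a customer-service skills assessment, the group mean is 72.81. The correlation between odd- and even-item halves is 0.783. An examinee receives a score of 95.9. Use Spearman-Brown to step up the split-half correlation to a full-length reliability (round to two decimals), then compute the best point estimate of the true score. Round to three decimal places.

93.129

Spearman-Brown: ρ = 2r/(1 + r) = 2(0.783)/(1 + 0.783) = 1.5660/1.783 = 0.8783 → 0.88
T̂ = ρX + (1 − ρ)μ
  = 0.88 × 95.9 + 0.12 × 72.81
  = 84.392 + 8.7372
  = 93.1292
  ≈ 93.129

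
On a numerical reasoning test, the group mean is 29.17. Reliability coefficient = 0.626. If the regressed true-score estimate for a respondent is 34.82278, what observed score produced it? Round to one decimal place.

38.2

T̂ = ρX + (1 − ρ)μ  ⇒  X = (T̂ − (1 − ρ)μ) / ρ
X = (34.82278 − 0.374 × 29.17) / 0.626 = (34.82278 − 10.90958) / 0.626 = 23.91320 / 0.626 = 38.200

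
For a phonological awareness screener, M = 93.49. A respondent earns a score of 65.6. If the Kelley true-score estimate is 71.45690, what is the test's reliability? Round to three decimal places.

0.790

T̂ = ρX + (1 − ρ)μ  ⇒  T̂ − μ = ρ(X − μ)
ρ = (T̂ − μ)/(X − μ) = (71.45690 − 93.49) / (65.6 − 93.49) = -22.03310 / -27.89 = 0.79000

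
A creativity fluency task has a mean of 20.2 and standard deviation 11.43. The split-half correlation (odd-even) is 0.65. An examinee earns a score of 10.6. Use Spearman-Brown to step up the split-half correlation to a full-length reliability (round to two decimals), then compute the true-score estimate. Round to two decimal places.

Spearman-Brown: ρ = 2r/(1 + r) = 2(0.65)/(1 + 0.65) = 1.300/1.65 = 0.7879 → 0.79
Kelley's formula gives T̂ = 0.79·10.6 + 0.21·20.2 = 8.374 + 4.242 = 12.616.

12.62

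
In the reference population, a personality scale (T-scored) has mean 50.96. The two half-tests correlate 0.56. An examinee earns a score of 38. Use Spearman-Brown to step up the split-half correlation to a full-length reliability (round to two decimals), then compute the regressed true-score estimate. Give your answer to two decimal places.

Spearman-Brown: ρ = 2r/(1 + r) = 2(0.56)/(1 + 0.56) = 1.120/1.56 = 0.7179 → 0.72
T̂ = 0.72(38) + 0.28(50.96) = 27.36 + 14.2688 = 41.629 → 41.63

41.63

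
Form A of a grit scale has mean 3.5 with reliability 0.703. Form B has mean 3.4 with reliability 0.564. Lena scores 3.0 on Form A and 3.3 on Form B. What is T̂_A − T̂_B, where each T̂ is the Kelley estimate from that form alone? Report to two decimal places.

T̂_A = 0.703(3.0) + 0.297(3.5) = 3.1485
T̂_B = 0.564(3.3) + 0.436(3.4) = 3.3436
T̂_A − T̂_B = -0.1951

-0.20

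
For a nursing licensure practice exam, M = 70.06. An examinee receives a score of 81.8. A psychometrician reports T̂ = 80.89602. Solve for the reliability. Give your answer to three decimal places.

0.923

T̂ = ρX + (1 − ρ)μ  ⇒  T̂ − μ = ρ(X − μ)
ρ = (T̂ − μ)/(X − μ) = (80.89602 − 70.06) / (81.8 − 70.06) = 10.83602 / 11.74 = 0.92300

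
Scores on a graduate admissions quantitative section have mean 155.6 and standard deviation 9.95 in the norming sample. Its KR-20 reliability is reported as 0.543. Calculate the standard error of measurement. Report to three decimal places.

6.726

SEM = SD · √(1 − ρ) = 9.95 × √0.457 = 9.95 × 0.6760 = 6.7264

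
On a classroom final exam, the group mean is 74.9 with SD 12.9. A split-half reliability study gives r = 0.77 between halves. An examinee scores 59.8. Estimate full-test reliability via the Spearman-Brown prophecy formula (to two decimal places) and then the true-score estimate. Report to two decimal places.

61.76

Spearman-Brown: ρ = 2r/(1 + r) = 2(0.77)/(1 + 0.77) = 1.540/1.77 = 0.8701 → 0.87
T̂ = ρX + (1 − ρ)μ
  = 0.87 × 59.8 + 0.13 × 74.9
  = 52.026 + 9.737
  = 61.763
  ≈ 61.76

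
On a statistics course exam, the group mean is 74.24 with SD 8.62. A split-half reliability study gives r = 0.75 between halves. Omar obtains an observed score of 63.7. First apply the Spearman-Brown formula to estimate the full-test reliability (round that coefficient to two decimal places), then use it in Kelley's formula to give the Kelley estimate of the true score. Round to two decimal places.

65.18

Spearman-Brown: ρ = 2r/(1 + r) = 2(0.75)/(1 + 0.75) = 1.500/1.75 = 0.8571 → 0.86
T̂ = 0.86(63.7) + 0.14(74.24) = 54.782 + 10.3936 = 65.176 → 65.18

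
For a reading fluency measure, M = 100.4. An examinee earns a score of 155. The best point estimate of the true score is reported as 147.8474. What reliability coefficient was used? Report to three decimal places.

T̂ = ρX + (1 − ρ)μ  ⇒  T̂ − μ = ρ(X − μ)
ρ = (T̂ − μ)/(X − μ) = (147.8474 − 100.4) / (155 − 100.4) = 47.4474 / 54.6 = 0.86900

0.869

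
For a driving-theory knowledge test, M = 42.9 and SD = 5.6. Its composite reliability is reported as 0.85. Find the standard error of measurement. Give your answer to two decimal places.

SEM = SD · √(1 − ρ) = 5.6 × √0.15 = 5.6 × 0.3873 = 2.169

2.17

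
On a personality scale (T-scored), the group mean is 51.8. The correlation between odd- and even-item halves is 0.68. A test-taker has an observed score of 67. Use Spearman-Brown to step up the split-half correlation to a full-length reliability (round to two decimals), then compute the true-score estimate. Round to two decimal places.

Spearman-Brown: ρ = 2r/(1 + r) = 2(0.68)/(1 + 0.68) = 1.360/1.68 = 0.8095 → 0.81
T̂ = 0.81(67) + 0.19(51.8) = 54.27 + 9.842 = 64.112 → 64.11

64.11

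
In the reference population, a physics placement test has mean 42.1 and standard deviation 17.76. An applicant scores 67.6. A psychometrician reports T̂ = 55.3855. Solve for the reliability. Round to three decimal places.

T̂ = ρX + (1 − ρ)μ  ⇒  T̂ − μ = ρ(X − μ)
ρ = (T̂ − μ)/(X − μ) = (55.3855 − 42.1) / (67.6 − 42.1) = 13.2855 / 25.5 = 0.52100

0.521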